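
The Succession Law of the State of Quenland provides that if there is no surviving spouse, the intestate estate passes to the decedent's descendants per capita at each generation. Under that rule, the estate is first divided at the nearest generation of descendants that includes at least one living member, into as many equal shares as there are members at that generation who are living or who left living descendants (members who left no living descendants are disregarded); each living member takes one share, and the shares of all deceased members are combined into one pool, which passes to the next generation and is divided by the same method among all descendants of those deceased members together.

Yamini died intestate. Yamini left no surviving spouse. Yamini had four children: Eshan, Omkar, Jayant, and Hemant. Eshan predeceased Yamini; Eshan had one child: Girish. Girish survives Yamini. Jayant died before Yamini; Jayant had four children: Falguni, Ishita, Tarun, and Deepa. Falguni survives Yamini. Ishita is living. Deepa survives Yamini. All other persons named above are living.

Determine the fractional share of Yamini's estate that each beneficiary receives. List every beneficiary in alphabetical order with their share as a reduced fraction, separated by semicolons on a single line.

There is no surviving spouse, so the entire estate passes to Yamini's descendants per capita at each generation.
At generation 1 (Eshan, Omkar, Jayant, Hemant) there are 4 shares of (1)/4 = 1/4 each.
Living: Omkar and Hemant — each takes 1/4.
Deceased: Eshan and Jayant. Their combined 1/2 is pooled and carried to generation 2.
At generation 2 (Girish, Falguni, Ishita, Tarun, Deepa) there are 5 shares of (1/2)/5 = 1/10 each.
Living: Girish, Falguni, Ishita, Tarun, and Deepa — each takes 1/10.

Deepa 1/10; Falguni 1/10; Girish 1/10; Hemant 1/4; Ishita 1/10; Omkar 1/4; Tarun 1/10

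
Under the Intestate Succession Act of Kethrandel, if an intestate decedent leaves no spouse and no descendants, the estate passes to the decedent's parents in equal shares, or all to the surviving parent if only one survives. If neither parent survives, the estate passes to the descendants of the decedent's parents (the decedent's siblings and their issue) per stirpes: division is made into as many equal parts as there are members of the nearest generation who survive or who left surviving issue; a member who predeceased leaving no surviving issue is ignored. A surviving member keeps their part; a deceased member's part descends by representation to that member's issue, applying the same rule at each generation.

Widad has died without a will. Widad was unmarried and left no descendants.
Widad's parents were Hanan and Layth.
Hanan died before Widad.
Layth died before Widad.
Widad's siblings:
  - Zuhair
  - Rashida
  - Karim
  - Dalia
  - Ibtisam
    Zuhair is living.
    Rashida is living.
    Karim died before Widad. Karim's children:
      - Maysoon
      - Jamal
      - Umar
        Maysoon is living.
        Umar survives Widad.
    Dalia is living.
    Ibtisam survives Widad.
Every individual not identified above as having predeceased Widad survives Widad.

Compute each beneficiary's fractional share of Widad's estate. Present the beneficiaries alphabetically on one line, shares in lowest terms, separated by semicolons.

Dalia 1/5; Ibtisam 1/5; Jamal 1/15; Maysoon 1/15; Rashida 1/5; Umar 1/15; Zuhair 1/5

Neither parent survives and there are no descendants, so the estate passes to Widad's siblings and their issue per stirpes.
The estate is divided into 5 equal shares of 1/5 among Zuhair, Rashida, Karim, Dalia, Ibtisam.
Zuhair is living and takes 1/5.
Rashida is living and takes 1/5.
Karim predeceased; the 1/5 allotted to Karim's branch passes to Karim's issue by representation.
The 1/5 is divided into 3 equal shares of 1/15 among Maysoon, Jamal, Umar.
Maysoon is living and takes 1/15.
Jamal is living and takes 1/15.
Umar is living and takes 1/15.
Dalia is living and takes 1/5.
Ibtisam is living and takes 1/5.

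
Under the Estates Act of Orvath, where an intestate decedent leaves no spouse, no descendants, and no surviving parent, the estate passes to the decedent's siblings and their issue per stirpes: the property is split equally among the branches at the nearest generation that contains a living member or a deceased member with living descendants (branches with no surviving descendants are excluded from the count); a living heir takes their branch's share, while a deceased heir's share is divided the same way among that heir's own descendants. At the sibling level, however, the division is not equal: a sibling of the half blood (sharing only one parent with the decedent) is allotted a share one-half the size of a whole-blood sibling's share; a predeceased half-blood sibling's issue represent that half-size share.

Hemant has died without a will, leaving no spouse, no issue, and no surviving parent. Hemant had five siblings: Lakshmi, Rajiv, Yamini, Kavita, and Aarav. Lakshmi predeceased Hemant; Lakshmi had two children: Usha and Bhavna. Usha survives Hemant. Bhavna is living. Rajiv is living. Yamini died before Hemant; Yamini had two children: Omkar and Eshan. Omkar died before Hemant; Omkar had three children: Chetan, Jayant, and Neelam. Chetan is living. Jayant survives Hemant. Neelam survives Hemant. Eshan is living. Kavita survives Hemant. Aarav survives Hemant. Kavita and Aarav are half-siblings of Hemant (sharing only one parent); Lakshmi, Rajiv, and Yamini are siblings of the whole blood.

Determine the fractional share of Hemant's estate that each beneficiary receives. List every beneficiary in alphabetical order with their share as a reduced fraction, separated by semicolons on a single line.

Aarav 1/8; Bhavna 1/8; Chetan 1/24; Eshan 1/8; Jayant 1/24; Kavita 1/8; Neelam 1/24; Rajiv 1/4; Usha 1/8

No spouse, descendants, or parent survives, so the estate passes to Hemant's siblings per stirpes.
Half-blood siblings count for one-half the weight of whole-blood siblings at the initial division.
Dividing 1 in proportion to weights (total weight 4): Lakshmi (weight 1) → 1/4; Rajiv (weight 1) → 1/4; Yamini (weight 1) → 1/4; Kavita (weight 1/2) → 1/8; Aarav (weight 1/2) → 1/8.
Lakshmi predeceased; the 1/4 allotted to Lakshmi's branch passes to Lakshmi's issue by representation.
The 1/4 is divided into 2 equal shares of 1/8 among Usha, Bhavna.
Usha is living and takes 1/8.
Bhavna is living and takes 1/8.
Rajiv is living and takes 1/4.
Yamini predeceased; the 1/4 allotted to Yamini's branch passes to Yamini's issue by representation.
The 1/4 is divided into 2 equal shares of 1/8 among Omkar, Eshan.
Omkar predeceased; the 1/8 allotted to Omkar's branch passes to Omkar's issue by representation.
The 1/8 is divided into 3 equal shares of 1/24 among Chetan, Jayant, Neelam.
Chetan is living and takes 1/24.
Jayant is living and takes 1/24.
Neelam is living and takes 1/24.
Eshan is living and takes 1/8.
Kavita is living and takes 1/8.
Aarav is living and takes 1/8.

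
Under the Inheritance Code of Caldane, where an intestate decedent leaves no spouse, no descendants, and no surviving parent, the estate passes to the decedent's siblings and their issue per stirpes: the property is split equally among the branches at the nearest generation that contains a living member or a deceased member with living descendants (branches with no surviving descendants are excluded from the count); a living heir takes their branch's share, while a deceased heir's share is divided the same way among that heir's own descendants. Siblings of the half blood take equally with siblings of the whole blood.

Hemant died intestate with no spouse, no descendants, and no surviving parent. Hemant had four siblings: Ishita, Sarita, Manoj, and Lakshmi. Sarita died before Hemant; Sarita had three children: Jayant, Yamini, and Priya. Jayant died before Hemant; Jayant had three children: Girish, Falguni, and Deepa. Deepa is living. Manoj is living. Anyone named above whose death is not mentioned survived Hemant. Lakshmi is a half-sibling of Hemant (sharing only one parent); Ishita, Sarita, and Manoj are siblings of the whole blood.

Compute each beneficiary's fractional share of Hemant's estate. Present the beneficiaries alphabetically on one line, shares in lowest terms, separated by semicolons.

No spouse, descendants, or parent survives, so the estate passes to Hemant's siblings per stirpes.
Half-blood and whole-blood siblings take equally under the stated rule.
The estate is divided into 4 equal shares of 1/4 among Ishita, Sarita, Manoj, Lakshmi.
Ishita is living and takes 1/4.
Sarita predeceased; the 1/4 allotted to Sarita's branch passes to Sarita's issue by representation.
The 1/4 is divided into 3 equal shares of 1/12 among Jayant, Yamini, Priya.
Jayant predeceased; the 1/12 allotted to Jayant's branch passes to Jayant's issue by representation.
The 1/12 is divided into 3 equal shares of 1/36 among Girish, Falguni, Deepa.
Girish is living and takes 1/36.
Falguni is living and takes 1/36.
Deepa is living and takes 1/36.
Yamini is living and takes 1/12.
Priya is living and takes 1/12.
Manoj is living and takes 1/4.
Lakshmi is living and takes 1/4.

Deepa 1/36; Falguni 1/36; Girish 1/36; Ishita 1/4; Lakshmi 1/4; Manoj 1/4; Priya 1/12; Yamini 1/12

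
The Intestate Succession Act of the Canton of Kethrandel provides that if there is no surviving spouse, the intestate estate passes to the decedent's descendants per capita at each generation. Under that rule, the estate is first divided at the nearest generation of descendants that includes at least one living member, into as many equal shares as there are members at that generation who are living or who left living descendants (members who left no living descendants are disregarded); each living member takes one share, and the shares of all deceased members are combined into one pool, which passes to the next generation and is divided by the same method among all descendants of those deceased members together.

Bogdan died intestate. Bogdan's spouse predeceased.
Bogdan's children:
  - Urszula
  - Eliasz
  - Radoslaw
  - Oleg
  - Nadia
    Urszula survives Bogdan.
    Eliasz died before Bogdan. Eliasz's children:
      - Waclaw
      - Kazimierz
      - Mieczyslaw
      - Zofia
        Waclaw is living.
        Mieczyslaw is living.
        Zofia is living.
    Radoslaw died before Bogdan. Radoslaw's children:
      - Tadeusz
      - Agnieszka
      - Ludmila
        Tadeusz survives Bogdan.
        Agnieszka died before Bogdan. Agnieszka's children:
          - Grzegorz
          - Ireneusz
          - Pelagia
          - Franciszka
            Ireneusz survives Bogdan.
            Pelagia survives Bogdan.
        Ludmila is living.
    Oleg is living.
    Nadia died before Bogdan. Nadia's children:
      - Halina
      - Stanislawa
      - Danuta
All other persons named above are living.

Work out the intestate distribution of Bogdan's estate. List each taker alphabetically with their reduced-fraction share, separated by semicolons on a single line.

Danuta 3/50; Franciszka 3/200; Grzegorz 3/200; Halina 3/50; Ireneusz 3/200; Kazimierz 3/50; Ludmila 3/50; Mieczyslaw 3/50; Oleg 1/5; Pelagia 3/200; Stanislawa 3/50; Tadeusz 3/50; Urszula 1/5; Waclaw 3/50; Zofia 3/50

There is no surviving spouse, so the entire estate passes to Bogdan's descendants per capita at each generation.
At generation 1 (Urszula, Eliasz, Radoslaw, Oleg, Nadia) there are 5 shares of (1)/5 = 1/5 each.
Living: Urszula and Oleg — each takes 1/5.
Deceased: Eliasz, Radoslaw, and Nadia. Their combined 3/5 is pooled and carried to generation 2.
At generation 2 (Waclaw, Kazimierz, Mieczyslaw, Zofia, Tadeusz, Agnieszka, Ludmila, Halina, Stanislawa, Danuta) there are 10 shares of (3/5)/10 = 3/50 each.
Living: Waclaw, Kazimierz, Mieczyslaw, Zofia, Tadeusz, Ludmila, Halina, Stanislawa, and Danuta — each takes 3/50.
Deceased: Agnieszka. That 3/50 share is carried to generation 3.
At generation 3 (Grzegorz, Ireneusz, Pelagia, Franciszka) there are 4 shares of (3/50)/4 = 3/200 each.
Living: Grzegorz, Ireneusz, Pelagia, and Franciszka — each takes 3/200.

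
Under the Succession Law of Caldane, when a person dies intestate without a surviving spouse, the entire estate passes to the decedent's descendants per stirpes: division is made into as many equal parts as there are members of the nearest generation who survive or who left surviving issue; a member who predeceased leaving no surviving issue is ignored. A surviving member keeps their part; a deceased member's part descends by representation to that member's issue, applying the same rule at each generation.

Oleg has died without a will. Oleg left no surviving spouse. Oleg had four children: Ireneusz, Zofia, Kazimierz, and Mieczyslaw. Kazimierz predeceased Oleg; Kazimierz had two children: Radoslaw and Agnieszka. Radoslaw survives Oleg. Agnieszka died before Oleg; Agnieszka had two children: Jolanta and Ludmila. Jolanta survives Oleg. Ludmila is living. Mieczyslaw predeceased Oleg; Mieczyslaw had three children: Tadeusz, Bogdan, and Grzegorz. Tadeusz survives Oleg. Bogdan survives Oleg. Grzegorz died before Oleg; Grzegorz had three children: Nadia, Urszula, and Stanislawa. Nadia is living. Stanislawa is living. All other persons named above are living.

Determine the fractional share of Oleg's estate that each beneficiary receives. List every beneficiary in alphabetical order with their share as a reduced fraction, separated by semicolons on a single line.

Bogdan 1/12; Ireneusz 1/4; Jolanta 1/16; Ludmila 1/16; Nadia 1/36; Radoslaw 1/8; Stanislawa 1/36; Tadeusz 1/12; Urszula 1/36; Zofia 1/4

There is no surviving spouse, so the entire estate passes to Oleg's descendants per stirpes.
The estate is divided into 4 equal shares of 1/4 among Ireneusz, Zofia, Kazimierz, Mieczyslaw.
Ireneusz is living and takes 1/4.
Zofia is living and takes 1/4.
Kazimierz predeceased; the 1/4 allotted to Kazimierz's branch passes to Kazimierz's issue by representation.
The 1/4 is divided into 2 equal shares of 1/8 among Radoslaw, Agnieszka.
Radoslaw is living and takes 1/8.
Agnieszka predeceased; the 1/8 allotted to Agnieszka's branch passes to Agnieszka's issue by representation.
The 1/8 is divided into 2 equal shares of 1/16 among Jolanta, Ludmila.
Jolanta is living and takes 1/16.
Ludmila is living and takes 1/16.
Mieczyslaw predeceased; the 1/4 allotted to Mieczyslaw's branch passes to Mieczyslaw's issue by representation.
The 1/4 is divided into 3 equal shares of 1/12 among Tadeusz, Bogdan, Grzegorz.
Tadeusz is living and takes 1/12.
Bogdan is living and takes 1/12.
Grzegorz predeceased; the 1/12 allotted to Grzegorz's branch passes to Grzegorz's issue by representation.
The 1/12 is divided into 3 equal shares of 1/36 among Nadia, Urszula, Stanislawa.
Nadia is living and takes 1/36.
Urszula is living and takes 1/36.
Stanislawa is living and takes 1/36.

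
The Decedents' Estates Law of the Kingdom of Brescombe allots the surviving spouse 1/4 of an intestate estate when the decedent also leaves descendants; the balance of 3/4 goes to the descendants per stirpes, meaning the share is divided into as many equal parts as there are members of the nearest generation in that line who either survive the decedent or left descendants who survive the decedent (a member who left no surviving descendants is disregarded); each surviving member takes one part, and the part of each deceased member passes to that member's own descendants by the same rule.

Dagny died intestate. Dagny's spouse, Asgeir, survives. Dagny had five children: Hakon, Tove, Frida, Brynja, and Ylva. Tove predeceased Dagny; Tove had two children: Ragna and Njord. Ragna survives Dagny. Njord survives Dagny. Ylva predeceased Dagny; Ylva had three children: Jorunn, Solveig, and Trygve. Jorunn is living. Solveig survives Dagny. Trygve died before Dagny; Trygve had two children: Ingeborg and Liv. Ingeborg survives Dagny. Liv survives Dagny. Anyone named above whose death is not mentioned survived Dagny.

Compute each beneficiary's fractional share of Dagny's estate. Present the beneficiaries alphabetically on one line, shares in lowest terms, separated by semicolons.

Asgeir 1/4; Brynja 3/20; Frida 3/20; Hakon 3/20; Ingeborg 1/40; Jorunn 1/20; Liv 1/40; Njord 3/40; Ragna 3/40; Solveig 1/20

Asgeir, as surviving spouse, takes 1/4.
The remaining 3/4 passes to Dagny's descendants per stirpes.
The 3/4 is divided into 5 equal shares of 3/20 among Hakon, Tove, Frida, Brynja, Ylva.
Hakon is living and takes 3/20.
Tove predeceased; the 3/20 allotted to Tove's branch passes to Tove's issue by representation.
The 3/20 is divided into 2 equal shares of 3/40 among Ragna, Njord.
Ragna is living and takes 3/40.
Njord is living and takes 3/40.
Frida is living and takes 3/20.
Brynja is living and takes 3/20.
Ylva predeceased; the 3/20 allotted to Ylva's branch passes to Ylva's issue by representation.
The 3/20 is divided into 3 equal shares of 1/20 among Jorunn, Solveig, Trygve.
Jorunn is living and takes 1/20.
Solveig is living and takes 1/20.
Trygve predeceased; the 1/20 allotted to Trygve's branch passes to Trygve's issue by representation.
The 1/20 is divided into 2 equal shares of 1/40 among Ingeborg, Liv.
Ingeborg is living and takes 1/40.
Liv is living and takes 1/40.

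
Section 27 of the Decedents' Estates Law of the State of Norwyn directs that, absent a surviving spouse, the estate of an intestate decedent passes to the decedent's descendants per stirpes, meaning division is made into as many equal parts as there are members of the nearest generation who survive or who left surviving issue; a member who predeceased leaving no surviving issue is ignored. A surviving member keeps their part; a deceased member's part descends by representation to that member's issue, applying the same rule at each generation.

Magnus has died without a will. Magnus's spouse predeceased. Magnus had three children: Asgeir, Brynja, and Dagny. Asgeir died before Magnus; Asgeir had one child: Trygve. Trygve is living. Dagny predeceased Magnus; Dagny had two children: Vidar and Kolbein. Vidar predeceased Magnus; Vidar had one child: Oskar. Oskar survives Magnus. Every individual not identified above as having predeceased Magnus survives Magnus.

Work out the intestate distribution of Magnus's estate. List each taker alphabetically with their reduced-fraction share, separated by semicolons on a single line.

Brynja 1/3; Kolbein 1/6; Oskar 1/6; Trygve 1/3

There is no surviving spouse, so the entire estate passes to Magnus's descendants per stirpes.
The estate is divided into 3 equal shares of 1/3 among Asgeir, Brynja, Dagny.
Asgeir predeceased; the 1/3 allotted to Asgeir's branch passes to Asgeir's issue by representation.
Trygve is the sole taker at this level and receives the full 1/3.
Brynja is living and takes 1/3.
Dagny predeceased; the 1/3 allotted to Dagny's branch passes to Dagny's issue by representation.
The 1/3 is divided into 2 equal shares of 1/6 among Vidar, Kolbein.
Vidar predeceased; the 1/6 allotted to Vidar's branch passes to Vidar's issue by representation.
Oskar is the sole taker at this level and receives the full 1/6.
Kolbein is living and takes 1/6.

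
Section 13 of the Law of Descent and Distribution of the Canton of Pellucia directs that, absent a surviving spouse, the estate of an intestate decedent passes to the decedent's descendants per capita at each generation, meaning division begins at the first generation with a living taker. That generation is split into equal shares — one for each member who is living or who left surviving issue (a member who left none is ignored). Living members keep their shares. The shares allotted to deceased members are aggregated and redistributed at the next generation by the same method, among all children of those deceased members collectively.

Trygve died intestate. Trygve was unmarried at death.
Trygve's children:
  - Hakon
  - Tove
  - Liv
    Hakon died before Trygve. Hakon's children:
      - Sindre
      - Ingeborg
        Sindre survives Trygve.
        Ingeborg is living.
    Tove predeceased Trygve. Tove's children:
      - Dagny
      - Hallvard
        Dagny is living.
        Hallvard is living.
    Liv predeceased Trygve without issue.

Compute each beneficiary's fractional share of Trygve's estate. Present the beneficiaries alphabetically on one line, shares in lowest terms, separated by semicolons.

There is no surviving spouse, so the entire estate passes to Trygve's descendants per capita at each generation.
No one at generation 1 (Hakon, Tove) is living; moving to the next generation.
At generation 2 (Sindre, Ingeborg, Dagny, Hallvard) there are 4 shares of (1)/4 = 1/4 each.
Living: Sindre, Ingeborg, Dagny, and Hallvard — each takes 1/4.

Dagny 1/4; Hallvard 1/4; Ingeborg 1/4; Sindre 1/4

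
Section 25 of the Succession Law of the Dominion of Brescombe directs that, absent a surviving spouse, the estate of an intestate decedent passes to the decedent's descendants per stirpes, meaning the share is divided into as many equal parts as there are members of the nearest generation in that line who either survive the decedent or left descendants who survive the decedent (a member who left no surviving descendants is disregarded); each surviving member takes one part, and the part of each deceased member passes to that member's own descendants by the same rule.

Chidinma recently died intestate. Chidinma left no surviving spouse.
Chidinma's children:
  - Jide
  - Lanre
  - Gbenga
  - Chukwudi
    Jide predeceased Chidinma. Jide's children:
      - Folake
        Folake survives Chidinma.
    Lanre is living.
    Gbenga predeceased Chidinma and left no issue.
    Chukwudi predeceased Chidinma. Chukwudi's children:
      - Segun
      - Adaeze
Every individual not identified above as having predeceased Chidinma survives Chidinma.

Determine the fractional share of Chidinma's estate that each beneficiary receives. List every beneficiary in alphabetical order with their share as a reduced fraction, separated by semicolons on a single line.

There is no surviving spouse, so the entire estate passes to Chidinma's descendants per stirpes.
Gbenga left no surviving issue, so that branch lapses and is disregarded.
The estate is divided into 3 equal shares of 1/3 among Jide, Lanre, Chukwudi.
Jide predeceased; the 1/3 allotted to Jide's branch passes to Jide's issue by representation.
Folake is the sole taker at this level and receives the full 1/3.
Lanre is living and takes 1/3.
Chukwudi predeceased; the 1/3 allotted to Chukwudi's branch passes to Chukwudi's issue by representation.
The 1/3 is divided into 2 equal shares of 1/6 among Segun, Adaeze.
Segun is living and takes 1/6.
Adaeze is living and takes 1/6.

Adaeze 1/6; Folake 1/3; Lanre 1/3; Segun 1/6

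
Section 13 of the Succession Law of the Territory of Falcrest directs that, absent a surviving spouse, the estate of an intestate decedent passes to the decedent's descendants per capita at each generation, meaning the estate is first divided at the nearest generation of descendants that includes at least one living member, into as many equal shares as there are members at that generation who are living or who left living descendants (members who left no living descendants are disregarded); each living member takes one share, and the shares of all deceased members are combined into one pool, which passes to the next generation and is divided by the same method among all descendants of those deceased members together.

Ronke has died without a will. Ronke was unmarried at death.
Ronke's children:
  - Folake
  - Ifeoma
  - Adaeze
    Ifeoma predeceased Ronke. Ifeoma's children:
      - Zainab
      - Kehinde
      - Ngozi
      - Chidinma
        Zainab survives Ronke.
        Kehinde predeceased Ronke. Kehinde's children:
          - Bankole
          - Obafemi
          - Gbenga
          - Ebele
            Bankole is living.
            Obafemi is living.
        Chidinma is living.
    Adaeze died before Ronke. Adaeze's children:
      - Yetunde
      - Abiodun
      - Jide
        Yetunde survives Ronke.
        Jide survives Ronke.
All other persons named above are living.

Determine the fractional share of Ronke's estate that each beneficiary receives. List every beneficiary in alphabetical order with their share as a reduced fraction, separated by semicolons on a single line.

Abiodun 2/21; Bankole 1/42; Chidinma 2/21; Ebele 1/42; Folake 1/3; Gbenga 1/42; Jide 2/21; Ngozi 2/21; Obafemi 1/42; Yetunde 2/21; Zainab 2/21

There is no surviving spouse, so the entire estate passes to Ronke's descendants per capita at each generation.
At generation 1 (Folake, Ifeoma, Adaeze) there are 3 shares of (1)/3 = 1/3 each.
Living: Folake — each takes 1/3.
Deceased: Ifeoma and Adaeze. Their combined 2/3 is pooled and carried to generation 2.
At generation 2 (Zainab, Kehinde, Ngozi, Chidinma, Yetunde, Abiodun, Jide) there are 7 shares of (2/3)/7 = 2/21 each.
Living: Zainab, Ngozi, Chidinma, Yetunde, Abiodun, and Jide — each takes 2/21.
Deceased: Kehinde. That 2/21 share is carried to generation 3.
At generation 3 (Bankole, Obafemi, Gbenga, Ebele) there are 4 shares of (2/21)/4 = 1/42 each.
Living: Bankole, Obafemi, Gbenga, and Ebele — each takes 1/42.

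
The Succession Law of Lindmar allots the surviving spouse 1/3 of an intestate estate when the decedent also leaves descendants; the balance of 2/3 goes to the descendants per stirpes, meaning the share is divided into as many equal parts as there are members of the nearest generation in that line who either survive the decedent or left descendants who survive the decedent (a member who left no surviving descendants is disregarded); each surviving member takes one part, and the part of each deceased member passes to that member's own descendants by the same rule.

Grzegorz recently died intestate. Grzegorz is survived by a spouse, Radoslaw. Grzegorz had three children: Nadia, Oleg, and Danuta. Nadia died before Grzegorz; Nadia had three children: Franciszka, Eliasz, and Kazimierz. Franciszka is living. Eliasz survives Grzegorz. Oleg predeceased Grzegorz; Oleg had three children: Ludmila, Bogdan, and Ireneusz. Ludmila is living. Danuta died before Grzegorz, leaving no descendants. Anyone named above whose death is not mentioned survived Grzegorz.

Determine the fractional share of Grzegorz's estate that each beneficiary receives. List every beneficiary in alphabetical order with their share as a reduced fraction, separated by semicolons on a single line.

Bogdan 1/9; Eliasz 1/9; Franciszka 1/9; Ireneusz 1/9; Kazimierz 1/9; Ludmila 1/9; Radoslaw 1/3

Radoslaw, as surviving spouse, takes 1/3.
The remaining 2/3 passes to Grzegorz's descendants per stirpes.
Danuta left no surviving issue, so that branch lapses and is disregarded.
The 2/3 is divided into 2 equal shares of 1/3 among Nadia, Oleg.
Nadia predeceased; the 1/3 allotted to Nadia's branch passes to Nadia's issue by representation.
The 1/3 is divided into 3 equal shares of 1/9 among Franciszka, Eliasz, Kazimierz.
Franciszka is living and takes 1/9.
Eliasz is living and takes 1/9.
Kazimierz is living and takes 1/9.
Oleg predeceased; the 1/3 allotted to Oleg's branch passes to Oleg's issue by representation.
The 1/3 is divided into 3 equal shares of 1/9 among Ludmila, Bogdan, Ireneusz.
Ludmila is living and takes 1/9.
Bogdan is living and takes 1/9.
Ireneusz is living and takes 1/9.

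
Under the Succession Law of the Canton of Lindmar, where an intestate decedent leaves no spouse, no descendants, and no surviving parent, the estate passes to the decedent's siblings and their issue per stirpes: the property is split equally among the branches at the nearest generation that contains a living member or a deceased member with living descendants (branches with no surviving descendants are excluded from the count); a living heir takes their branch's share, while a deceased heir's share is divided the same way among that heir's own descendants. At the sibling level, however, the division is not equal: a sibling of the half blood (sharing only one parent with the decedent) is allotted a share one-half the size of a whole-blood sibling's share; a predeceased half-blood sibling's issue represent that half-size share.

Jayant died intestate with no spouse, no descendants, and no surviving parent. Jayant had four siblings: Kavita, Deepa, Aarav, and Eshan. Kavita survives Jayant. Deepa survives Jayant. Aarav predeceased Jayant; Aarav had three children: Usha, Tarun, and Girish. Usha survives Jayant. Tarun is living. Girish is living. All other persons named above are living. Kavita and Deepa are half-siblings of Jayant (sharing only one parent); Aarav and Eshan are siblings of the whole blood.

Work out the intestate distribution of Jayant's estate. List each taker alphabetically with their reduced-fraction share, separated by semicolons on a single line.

No spouse, descendants, or parent survives, so the estate passes to Jayant's siblings per stirpes.
Half-blood siblings count for one-half the weight of whole-blood siblings at the initial division.
Dividing 1 in proportion to weights (total weight 3): Kavita (weight 1/2) → 1/6; Deepa (weight 1/2) → 1/6; Aarav (weight 1) → 1/3; Eshan (weight 1) → 1/3.
Kavita is living and takes 1/6.
Deepa is living and takes 1/6.
Aarav predeceased; the 1/3 allotted to Aarav's branch passes to Aarav's issue by representation.
The 1/3 is divided into 3 equal shares of 1/9 among Usha, Tarun, Girish.
Usha is living and takes 1/9.
Tarun is living and takes 1/9.
Girish is living and takes 1/9.
Eshan is living and takes 1/3.

Deepa 1/6; Eshan 1/3; Girish 1/9; Kavita 1/6; Tarun 1/9; Usha 1/9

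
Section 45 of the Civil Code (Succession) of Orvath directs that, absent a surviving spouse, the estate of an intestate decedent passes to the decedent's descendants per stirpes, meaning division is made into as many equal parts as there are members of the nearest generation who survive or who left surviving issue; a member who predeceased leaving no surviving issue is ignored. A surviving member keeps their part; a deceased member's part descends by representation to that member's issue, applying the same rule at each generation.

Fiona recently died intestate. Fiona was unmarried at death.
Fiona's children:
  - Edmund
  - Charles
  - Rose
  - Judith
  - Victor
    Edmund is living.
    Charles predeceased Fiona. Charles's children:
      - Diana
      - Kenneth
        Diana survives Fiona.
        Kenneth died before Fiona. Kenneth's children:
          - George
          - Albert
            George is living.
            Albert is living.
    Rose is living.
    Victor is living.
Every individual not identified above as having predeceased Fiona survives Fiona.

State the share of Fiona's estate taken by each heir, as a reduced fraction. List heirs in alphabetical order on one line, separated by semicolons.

Albert 1/20; Diana 1/10; Edmund 1/5; George 1/20; Judith 1/5; Rose 1/5; Victor 1/5

There is no surviving spouse, so the entire estate passes to Fiona's descendants per stirpes.
The estate is divided into 5 equal shares of 1/5 among Edmund, Charles, Rose, Judith, Victor.
Edmund is living and takes 1/5.
Charles predeceased; the 1/5 allotted to Charles's branch passes to Charles's issue by representation.
The 1/5 is divided into 2 equal shares of 1/10 among Diana, Kenneth.
Diana is living and takes 1/10.
Kenneth predeceased; the 1/10 allotted to Kenneth's branch passes to Kenneth's issue by representation.
The 1/10 is divided into 2 equal shares of 1/20 among George, Albert.
George is living and takes 1/20.
Albert is living and takes 1/20.
Rose is living and takes 1/5.
Judith is living and takes 1/5.
Victor is living and takes 1/5.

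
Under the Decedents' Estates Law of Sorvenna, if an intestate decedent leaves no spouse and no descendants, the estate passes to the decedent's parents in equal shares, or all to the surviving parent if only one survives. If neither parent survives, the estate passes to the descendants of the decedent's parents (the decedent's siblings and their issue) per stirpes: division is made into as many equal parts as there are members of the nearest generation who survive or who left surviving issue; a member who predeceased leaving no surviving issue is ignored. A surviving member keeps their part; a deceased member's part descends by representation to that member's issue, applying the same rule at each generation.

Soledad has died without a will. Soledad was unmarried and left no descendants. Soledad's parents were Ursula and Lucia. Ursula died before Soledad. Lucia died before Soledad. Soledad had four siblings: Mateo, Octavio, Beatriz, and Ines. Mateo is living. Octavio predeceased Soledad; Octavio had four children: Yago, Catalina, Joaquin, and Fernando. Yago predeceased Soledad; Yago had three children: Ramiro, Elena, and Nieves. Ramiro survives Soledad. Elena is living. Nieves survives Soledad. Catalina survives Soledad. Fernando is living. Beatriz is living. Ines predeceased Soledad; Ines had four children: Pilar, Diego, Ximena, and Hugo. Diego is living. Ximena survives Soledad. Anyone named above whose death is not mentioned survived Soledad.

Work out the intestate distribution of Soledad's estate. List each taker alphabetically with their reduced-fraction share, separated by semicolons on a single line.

Neither parent survives and there are no descendants, so the estate passes to Soledad's siblings and their issue per stirpes.
The estate is divided into 4 equal shares of 1/4 among Mateo, Octavio, Beatriz, Ines.
Mateo is living and takes 1/4.
Octavio predeceased; the 1/4 allotted to Octavio's branch passes to Octavio's issue by representation.
The 1/4 is divided into 4 equal shares of 1/16 among Yago, Catalina, Joaquin, Fernando.
Yago predeceased; the 1/16 allotted to Yago's branch passes to Yago's issue by representation.
The 1/16 is divided into 3 equal shares of 1/48 among Ramiro, Elena, Nieves.
Ramiro is living and takes 1/48.
Elena is living and takes 1/48.
Nieves is living and takes 1/48.
Catalina is living and takes 1/16.
Joaquin is living and takes 1/16.
Fernando is living and takes 1/16.
Beatriz is living and takes 1/4.
Ines predeceased; the 1/4 allotted to Ines's branch passes to Ines's issue by representation.
The 1/4 is divided into 4 equal shares of 1/16 among Pilar, Diego, Ximena, Hugo.
Pilar is living and takes 1/16.
Diego is living and takes 1/16.
Ximena is living and takes 1/16.
Hugo is living and takes 1/16.

Beatriz 1/4; Catalina 1/16; Diego 1/16; Elena 1/48; Fernando 1/16; Hugo 1/16; Joaquin 1/16; Mateo 1/4; Nieves 1/48; Pilar 1/16; Ramiro 1/48; Ximena 1/16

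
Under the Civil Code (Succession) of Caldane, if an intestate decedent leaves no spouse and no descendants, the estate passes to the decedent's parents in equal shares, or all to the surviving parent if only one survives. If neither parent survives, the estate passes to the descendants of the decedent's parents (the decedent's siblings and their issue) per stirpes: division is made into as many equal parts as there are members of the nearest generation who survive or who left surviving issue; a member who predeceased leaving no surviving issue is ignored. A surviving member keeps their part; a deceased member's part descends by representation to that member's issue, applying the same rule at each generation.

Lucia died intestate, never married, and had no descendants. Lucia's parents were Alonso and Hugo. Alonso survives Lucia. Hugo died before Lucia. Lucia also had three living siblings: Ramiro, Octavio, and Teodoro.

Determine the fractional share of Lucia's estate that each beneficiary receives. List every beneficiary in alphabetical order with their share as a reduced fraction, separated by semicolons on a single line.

Alonso 1

Only one parent, Alonso, survives, so Alonso takes the entire estate. The siblings take nothing because a surviving parent has priority.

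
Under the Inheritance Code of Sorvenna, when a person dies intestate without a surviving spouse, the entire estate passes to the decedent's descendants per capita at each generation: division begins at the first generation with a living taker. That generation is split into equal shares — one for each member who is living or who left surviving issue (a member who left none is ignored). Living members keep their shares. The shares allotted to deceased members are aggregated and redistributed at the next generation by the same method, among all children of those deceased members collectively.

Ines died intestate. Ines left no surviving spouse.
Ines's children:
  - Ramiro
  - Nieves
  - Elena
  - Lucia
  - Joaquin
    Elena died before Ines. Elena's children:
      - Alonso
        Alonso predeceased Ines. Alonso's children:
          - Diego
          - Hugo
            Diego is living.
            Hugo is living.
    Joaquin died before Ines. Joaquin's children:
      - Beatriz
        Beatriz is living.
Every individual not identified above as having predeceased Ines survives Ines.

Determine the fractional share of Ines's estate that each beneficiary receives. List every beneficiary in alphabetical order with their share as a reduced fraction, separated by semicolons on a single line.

Beatriz 1/5; Diego 1/10; Hugo 1/10; Lucia 1/5; Nieves 1/5; Ramiro 1/5

There is no surviving spouse, so the entire estate passes to Ines's descendants per capita at each generation.
At generation 1 (Ramiro, Nieves, Elena, Lucia, Joaquin) there are 5 shares of (1)/5 = 1/5 each.
Living: Ramiro, Nieves, and Lucia — each takes 1/5.
Deceased: Elena and Joaquin. Their combined 2/5 is pooled and carried to generation 2.
At generation 2 (Alonso, Beatriz) there are 2 shares of (2/5)/2 = 1/5 each.
Living: Beatriz — each takes 1/5.
Deceased: Alonso. That 1/5 share is carried to generation 3.
At generation 3 (Diego, Hugo) there are 2 shares of (1/5)/2 = 1/10 each.
Living: Diego and Hugo — each takes 1/10.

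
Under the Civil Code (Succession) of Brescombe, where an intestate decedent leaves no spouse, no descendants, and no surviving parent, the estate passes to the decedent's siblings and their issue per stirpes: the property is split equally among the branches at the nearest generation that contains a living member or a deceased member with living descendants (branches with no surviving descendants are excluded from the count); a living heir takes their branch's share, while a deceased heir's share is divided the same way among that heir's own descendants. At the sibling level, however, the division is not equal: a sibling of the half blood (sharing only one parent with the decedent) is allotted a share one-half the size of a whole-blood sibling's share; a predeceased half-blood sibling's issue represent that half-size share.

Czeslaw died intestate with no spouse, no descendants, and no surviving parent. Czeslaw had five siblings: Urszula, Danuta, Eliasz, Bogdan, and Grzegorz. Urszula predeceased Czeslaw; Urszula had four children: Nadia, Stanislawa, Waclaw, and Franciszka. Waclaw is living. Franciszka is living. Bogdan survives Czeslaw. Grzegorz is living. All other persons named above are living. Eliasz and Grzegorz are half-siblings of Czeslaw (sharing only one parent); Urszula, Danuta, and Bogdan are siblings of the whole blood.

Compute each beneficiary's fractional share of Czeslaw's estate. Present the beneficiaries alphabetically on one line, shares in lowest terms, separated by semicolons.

Bogdan 1/4; Danuta 1/4; Eliasz 1/8; Franciszka 1/16; Grzegorz 1/8; Nadia 1/16; Stanislawa 1/16; Waclaw 1/16

No spouse, descendants, or parent survives, so the estate passes to Czeslaw's siblings per stirpes.
Half-blood siblings count for one-half the weight of whole-blood siblings at the initial division.
Dividing 1 in proportion to weights (total weight 4): Urszula (weight 1) → 1/4; Danuta (weight 1) → 1/4; Eliasz (weight 1/2) → 1/8; Bogdan (weight 1) → 1/4; Grzegorz (weight 1/2) → 1/8.
Urszula predeceased; the 1/4 allotted to Urszula's branch passes to Urszula's issue by representation.
The 1/4 is divided into 4 equal shares of 1/16 among Nadia, Stanislawa, Waclaw, Franciszka.
Nadia is living and takes 1/16.
Stanislawa is living and takes 1/16.
Waclaw is living and takes 1/16.
Franciszka is living and takes 1/16.
Danuta is living and takes 1/4.
Eliasz is living and takes 1/8.
Bogdan is living and takes 1/4.
Grzegorz is living and takes 1/8.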